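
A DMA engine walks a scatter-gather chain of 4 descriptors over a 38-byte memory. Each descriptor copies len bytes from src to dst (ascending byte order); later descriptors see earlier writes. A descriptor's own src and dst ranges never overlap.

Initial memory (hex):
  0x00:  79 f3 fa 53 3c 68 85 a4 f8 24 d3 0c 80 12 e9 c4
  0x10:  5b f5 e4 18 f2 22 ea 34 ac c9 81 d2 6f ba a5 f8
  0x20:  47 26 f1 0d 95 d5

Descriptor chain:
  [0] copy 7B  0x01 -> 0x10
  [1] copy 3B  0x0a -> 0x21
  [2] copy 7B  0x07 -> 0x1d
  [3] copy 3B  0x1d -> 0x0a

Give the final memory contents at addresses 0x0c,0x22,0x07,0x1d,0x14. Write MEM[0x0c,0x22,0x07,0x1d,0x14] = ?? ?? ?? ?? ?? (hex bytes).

D0: mem[0x10..0x16] <- [f3 fa 53 3c 68 85 a4]
D1: mem[0x21..0x23] <- [d3 0c 80]
D2: mem[0x1d..0x23] <- [a4 f8 24 d3 0c 80 12]
D3: mem[0x0a..0x0c] <- [a4 f8 24]
query mem[0x0c]=0x24, mem[0x22]=0x80, mem[0x07]=0xa4, mem[0x1d]=0xa4, mem[0x14]=0x68

MEM[0x0c,0x22,0x07,0x1d,0x14] = 24 80 a4 a4 68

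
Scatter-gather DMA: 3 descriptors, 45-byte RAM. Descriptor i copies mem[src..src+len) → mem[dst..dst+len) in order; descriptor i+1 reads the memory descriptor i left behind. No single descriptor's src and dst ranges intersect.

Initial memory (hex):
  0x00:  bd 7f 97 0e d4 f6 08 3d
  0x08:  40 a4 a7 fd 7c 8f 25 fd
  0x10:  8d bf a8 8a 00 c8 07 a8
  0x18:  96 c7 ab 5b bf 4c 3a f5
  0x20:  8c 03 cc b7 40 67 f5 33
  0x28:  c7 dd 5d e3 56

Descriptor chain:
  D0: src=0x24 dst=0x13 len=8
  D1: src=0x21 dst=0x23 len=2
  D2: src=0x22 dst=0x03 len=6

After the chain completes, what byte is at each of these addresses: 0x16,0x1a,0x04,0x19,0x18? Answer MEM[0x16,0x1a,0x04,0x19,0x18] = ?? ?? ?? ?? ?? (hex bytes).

MEM[0x16,0x1a,0x04,0x19,0x18] = 33 e3 03 5d dd

[0] 0x24->0x13 len=8 : 40 67 f5 33 c7 dd 5d e3
[1] 0x21->0x23 len=2 : 03 cc
[2] 0x22->0x03 len=6 : cc 03 cc 67 f5 33
query mem[0x16]=0x33, mem[0x1a]=0xe3, mem[0x04]=0x03, mem[0x19]=0x5d, mem[0x18]=0xdd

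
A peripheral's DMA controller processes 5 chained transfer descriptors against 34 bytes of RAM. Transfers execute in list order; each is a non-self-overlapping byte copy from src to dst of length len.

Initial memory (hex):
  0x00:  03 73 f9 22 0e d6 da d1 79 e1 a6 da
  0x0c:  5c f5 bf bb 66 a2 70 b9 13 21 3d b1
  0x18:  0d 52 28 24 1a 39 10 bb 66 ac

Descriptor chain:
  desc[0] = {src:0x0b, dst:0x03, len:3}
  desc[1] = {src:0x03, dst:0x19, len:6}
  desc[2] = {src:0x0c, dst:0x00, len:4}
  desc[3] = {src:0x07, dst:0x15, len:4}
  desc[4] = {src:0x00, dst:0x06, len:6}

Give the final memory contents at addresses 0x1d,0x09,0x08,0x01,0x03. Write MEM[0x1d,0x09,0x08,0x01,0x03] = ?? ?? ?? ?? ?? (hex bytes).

[0] 0x0b->0x03 len=3 : da 5c f5
[1] 0x03->0x19 len=6 : da 5c f5 da d1 79
[2] 0x0c->0x00 len=4 : 5c f5 bf bb
[3] 0x07->0x15 len=4 : d1 79 e1 a6
[4] 0x00->0x06 len=6 : 5c f5 bf bb 5c f5
query mem[0x1d]=0xd1, mem[0x09]=0xbb, mem[0x08]=0xbf, mem[0x01]=0xf5, mem[0x03]=0xbb

MEM[0x1d,0x09,0x08,0x01,0x03] = d1 bb bf f5 bb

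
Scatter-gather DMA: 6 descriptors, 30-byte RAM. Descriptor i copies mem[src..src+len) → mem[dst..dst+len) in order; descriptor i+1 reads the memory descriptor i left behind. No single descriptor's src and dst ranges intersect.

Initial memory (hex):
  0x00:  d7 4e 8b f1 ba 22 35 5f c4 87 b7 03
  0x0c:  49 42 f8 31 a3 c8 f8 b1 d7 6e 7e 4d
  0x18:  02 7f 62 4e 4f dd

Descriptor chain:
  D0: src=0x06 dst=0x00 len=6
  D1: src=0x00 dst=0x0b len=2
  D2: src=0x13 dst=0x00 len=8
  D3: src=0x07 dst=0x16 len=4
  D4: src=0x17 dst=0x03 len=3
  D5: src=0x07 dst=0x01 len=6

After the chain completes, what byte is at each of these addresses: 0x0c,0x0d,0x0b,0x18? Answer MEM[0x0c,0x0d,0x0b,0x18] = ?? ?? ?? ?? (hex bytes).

MEM[0x0c,0x0d,0x0b,0x18] = 5f 42 35 87

#0 dst[0x00+6] := {0x35,0x5f,0xc4,0x87,0xb7,0x03}
#1 dst[0x0b+2] := {0x35,0x5f}
#2 dst[0x00+8] := {0xb1,0xd7,0x6e,0x7e,0x4d,0x02,0x7f,0x62}
#3 dst[0x16+4] := {0x62,0xc4,0x87,0xb7}
#4 dst[0x03+3] := {0xc4,0x87,0xb7}
#5 dst[0x01+6] := {0x62,0xc4,0x87,0xb7,0x35,0x5f}
query mem[0x0c]=0x5f, mem[0x0d]=0x42, mem[0x0b]=0x35, mem[0x18]=0x87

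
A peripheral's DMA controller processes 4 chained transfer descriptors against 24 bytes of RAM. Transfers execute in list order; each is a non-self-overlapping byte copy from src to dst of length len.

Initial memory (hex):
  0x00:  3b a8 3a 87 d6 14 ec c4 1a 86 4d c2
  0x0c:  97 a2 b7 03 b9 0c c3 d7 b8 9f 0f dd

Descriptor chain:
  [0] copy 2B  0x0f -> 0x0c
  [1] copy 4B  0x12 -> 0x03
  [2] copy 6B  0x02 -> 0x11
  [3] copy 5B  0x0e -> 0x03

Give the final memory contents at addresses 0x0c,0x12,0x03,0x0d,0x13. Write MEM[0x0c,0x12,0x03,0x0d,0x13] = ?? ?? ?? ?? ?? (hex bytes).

D0: mem[0x0c..0x0d] <- [03 b9]
D1: mem[0x03..0x06] <- [c3 d7 b8 9f]
D2: mem[0x11..0x16] <- [3a c3 d7 b8 9f c4]
D3: mem[0x03..0x07] <- [b7 03 b9 3a c3]
query mem[0x0c]=0x03, mem[0x12]=0xc3, mem[0x03]=0xb7, mem[0x0d]=0xb9, mem[0x13]=0xd7

MEM[0x0c,0x12,0x03,0x0d,0x13] = 03 c3 b7 b9 d7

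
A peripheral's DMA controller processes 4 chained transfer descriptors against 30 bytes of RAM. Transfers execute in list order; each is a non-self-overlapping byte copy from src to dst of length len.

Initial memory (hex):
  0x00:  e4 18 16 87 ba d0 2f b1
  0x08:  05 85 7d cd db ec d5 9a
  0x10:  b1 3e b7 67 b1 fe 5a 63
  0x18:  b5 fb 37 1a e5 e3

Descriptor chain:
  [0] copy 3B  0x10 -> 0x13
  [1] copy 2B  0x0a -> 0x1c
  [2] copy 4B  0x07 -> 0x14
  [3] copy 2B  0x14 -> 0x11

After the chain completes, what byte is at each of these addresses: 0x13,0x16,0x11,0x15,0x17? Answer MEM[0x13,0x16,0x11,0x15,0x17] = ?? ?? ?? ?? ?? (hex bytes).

MEM[0x13,0x16,0x11,0x15,0x17] = b1 85 b1 05 7d

  after D0: wrote 3B at 0x13 = b13eb7
  after D1: wrote 2B at 0x1c = 7dcd
  after D2: wrote 4B at 0x14 = b105857d
  after D3: wrote 2B at 0x11 = b105
query mem[0x13]=0xb1, mem[0x16]=0x85, mem[0x11]=0xb1, mem[0x15]=0x05, mem[0x17]=0x7d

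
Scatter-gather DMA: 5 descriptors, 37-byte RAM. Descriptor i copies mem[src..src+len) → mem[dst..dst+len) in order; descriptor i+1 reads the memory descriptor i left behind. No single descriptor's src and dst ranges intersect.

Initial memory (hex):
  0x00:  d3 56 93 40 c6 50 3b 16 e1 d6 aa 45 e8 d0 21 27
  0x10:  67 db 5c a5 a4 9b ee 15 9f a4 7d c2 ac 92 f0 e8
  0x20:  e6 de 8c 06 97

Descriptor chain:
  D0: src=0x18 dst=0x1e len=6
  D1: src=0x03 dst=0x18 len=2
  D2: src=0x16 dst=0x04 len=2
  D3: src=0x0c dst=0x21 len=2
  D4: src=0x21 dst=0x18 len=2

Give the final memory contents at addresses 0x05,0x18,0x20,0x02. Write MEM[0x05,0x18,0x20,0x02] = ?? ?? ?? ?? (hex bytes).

MEM[0x05,0x18,0x20,0x02] = 15 e8 7d 93

D0: mem[0x1e..0x23] <- [9f a4 7d c2 ac 92]
D1: mem[0x18..0x19] <- [40 c6]
D2: mem[0x04..0x05] <- [ee 15]
D3: mem[0x21..0x22] <- [e8 d0]
D4: mem[0x18..0x19] <- [e8 d0]
query mem[0x05]=0x15, mem[0x18]=0xe8, mem[0x20]=0x7d, mem[0x02]=0x93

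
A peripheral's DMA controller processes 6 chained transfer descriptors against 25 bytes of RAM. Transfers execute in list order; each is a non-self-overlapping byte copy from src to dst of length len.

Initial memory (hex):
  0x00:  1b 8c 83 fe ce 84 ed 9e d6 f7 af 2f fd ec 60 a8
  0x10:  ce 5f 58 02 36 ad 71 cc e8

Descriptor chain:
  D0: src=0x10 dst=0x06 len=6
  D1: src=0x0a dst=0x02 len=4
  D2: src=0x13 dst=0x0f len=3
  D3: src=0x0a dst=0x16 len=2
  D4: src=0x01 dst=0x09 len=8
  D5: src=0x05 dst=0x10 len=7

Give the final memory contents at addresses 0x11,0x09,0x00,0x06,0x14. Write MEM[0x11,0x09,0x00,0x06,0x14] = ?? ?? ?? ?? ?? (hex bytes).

[0] 0x10->0x06 len=6 : ce 5f 58 02 36 ad
[1] 0x0a->0x02 len=4 : 36 ad fd ec
[2] 0x13->0x0f len=3 : 02 36 ad
[3] 0x0a->0x16 len=2 : 36 ad
[4] 0x01->0x09 len=8 : 8c 36 ad fd ec ce 5f 58
[5] 0x05->0x10 len=7 : ec ce 5f 58 8c 36 ad
query mem[0x11]=0xce, mem[0x09]=0x8c, mem[0x00]=0x1b, mem[0x06]=0xce, mem[0x14]=0x8c

MEM[0x11,0x09,0x00,0x06,0x14] = ce 8c 1b ce 8c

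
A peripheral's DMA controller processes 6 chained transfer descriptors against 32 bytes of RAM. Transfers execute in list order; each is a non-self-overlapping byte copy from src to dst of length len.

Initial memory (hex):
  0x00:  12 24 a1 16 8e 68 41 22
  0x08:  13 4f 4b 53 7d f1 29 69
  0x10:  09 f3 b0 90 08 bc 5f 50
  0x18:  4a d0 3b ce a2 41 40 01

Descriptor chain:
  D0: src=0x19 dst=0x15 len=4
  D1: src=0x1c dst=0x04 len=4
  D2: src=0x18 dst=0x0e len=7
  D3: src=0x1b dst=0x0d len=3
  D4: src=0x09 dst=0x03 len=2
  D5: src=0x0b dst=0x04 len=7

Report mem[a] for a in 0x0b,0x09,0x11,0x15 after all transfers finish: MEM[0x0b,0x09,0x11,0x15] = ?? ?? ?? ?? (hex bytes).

MEM[0x0b,0x09,0x11,0x15] = 53 3b ce d0

  after D0: wrote 4B at 0x15 = d03bcea2
  after D1: wrote 4B at 0x04 = a2414001
  after D2: wrote 7B at 0x0e = a2d03bcea24140
  after D3: wrote 3B at 0x0d = cea241
  after D4: wrote 2B at 0x03 = 4f4b
  after D5: wrote 7B at 0x04 = 537dcea2413bce
query mem[0x0b]=0x53, mem[0x09]=0x3b, mem[0x11]=0xce, mem[0x15]=0xd0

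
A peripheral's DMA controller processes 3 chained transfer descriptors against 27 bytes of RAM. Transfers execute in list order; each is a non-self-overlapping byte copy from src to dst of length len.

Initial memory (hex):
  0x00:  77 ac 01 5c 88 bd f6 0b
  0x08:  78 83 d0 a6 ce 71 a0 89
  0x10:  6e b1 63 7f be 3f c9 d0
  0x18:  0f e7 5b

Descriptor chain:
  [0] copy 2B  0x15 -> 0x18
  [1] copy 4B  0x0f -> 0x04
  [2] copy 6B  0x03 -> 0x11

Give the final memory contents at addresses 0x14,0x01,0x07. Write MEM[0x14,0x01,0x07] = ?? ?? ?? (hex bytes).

MEM[0x14,0x01,0x07] = b1 ac 63

[0] 0x15->0x18 len=2 : 3f c9
[1] 0x0f->0x04 len=4 : 89 6e b1 63
[2] 0x03->0x11 len=6 : 5c 89 6e b1 63 78
query mem[0x14]=0xb1, mem[0x01]=0xac, mem[0x07]=0x63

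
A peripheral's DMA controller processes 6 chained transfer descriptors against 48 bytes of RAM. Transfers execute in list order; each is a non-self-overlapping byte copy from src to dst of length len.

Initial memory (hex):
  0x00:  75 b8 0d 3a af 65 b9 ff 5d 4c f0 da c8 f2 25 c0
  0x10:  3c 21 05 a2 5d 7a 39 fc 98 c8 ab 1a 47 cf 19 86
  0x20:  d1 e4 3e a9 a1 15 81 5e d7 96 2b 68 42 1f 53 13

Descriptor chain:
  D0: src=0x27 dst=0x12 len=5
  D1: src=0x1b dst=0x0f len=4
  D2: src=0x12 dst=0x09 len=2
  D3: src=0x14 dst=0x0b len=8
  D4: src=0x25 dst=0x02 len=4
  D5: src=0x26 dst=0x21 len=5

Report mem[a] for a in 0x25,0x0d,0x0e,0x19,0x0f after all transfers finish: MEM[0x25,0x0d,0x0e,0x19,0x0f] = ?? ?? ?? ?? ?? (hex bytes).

  after D0: wrote 5B at 0x12 = 5ed7962b68
  after D1: wrote 4B at 0x0f = 1a47cf19
  after D2: wrote 2B at 0x09 = 19d7
  after D3: wrote 8B at 0x0b = 962b68fc98c8ab1a
  after D4: wrote 4B at 0x02 = 15815ed7
  after D5: wrote 5B at 0x21 = 815ed7962b
query mem[0x25]=0x2b, mem[0x0d]=0x68, mem[0x0e]=0xfc, mem[0x19]=0xc8, mem[0x0f]=0x98

MEM[0x25,0x0d,0x0e,0x19,0x0f] = 2b 68 fc c8 98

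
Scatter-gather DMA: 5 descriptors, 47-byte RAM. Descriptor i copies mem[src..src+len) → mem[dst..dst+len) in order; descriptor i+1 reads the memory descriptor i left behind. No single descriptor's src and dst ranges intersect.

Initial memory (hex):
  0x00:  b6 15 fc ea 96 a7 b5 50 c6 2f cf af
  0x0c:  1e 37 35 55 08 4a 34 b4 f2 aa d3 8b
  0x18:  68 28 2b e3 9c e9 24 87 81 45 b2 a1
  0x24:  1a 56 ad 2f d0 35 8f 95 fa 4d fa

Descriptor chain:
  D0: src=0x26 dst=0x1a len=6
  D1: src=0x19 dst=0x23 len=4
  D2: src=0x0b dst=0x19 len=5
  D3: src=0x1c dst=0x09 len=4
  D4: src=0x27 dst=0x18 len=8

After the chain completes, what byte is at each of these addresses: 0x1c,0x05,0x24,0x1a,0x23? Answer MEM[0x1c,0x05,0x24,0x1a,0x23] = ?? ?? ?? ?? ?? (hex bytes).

[0] 0x26->0x1a len=6 : ad 2f d0 35 8f 95
[1] 0x19->0x23 len=4 : 28 ad 2f d0
[2] 0x0b->0x19 len=5 : af 1e 37 35 55
[3] 0x1c->0x09 len=4 : 35 55 8f 95
[4] 0x27->0x18 len=8 : 2f d0 35 8f 95 fa 4d fa
query mem[0x1c]=0x95, mem[0x05]=0xa7, mem[0x24]=0xad, mem[0x1a]=0x35, mem[0x23]=0x28

MEM[0x1c,0x05,0x24,0x1a,0x23] = 95 a7 ad 35 28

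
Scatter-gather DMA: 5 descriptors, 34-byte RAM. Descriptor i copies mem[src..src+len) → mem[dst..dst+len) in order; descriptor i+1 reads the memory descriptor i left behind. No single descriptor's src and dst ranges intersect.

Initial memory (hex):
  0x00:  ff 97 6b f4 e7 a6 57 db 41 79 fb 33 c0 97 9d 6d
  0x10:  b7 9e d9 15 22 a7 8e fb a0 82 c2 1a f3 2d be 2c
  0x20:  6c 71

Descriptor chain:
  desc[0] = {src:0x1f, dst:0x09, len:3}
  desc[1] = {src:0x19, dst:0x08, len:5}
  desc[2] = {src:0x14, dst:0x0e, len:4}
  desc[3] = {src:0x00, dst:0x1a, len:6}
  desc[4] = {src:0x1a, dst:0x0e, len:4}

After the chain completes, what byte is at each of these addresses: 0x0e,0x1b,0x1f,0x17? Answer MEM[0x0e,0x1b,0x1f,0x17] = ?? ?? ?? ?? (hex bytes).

MEM[0x0e,0x1b,0x1f,0x17] = ff 97 a6 fb

[0] 0x1f->0x09 len=3 : 2c 6c 71
[1] 0x19->0x08 len=5 : 82 c2 1a f3 2d
[2] 0x14->0x0e len=4 : 22 a7 8e fb
[3] 0x00->0x1a len=6 : ff 97 6b f4 e7 a6
[4] 0x1a->0x0e len=4 : ff 97 6b f4
query mem[0x0e]=0xff, mem[0x1b]=0x97, mem[0x1f]=0xa6, mem[0x17]=0xfb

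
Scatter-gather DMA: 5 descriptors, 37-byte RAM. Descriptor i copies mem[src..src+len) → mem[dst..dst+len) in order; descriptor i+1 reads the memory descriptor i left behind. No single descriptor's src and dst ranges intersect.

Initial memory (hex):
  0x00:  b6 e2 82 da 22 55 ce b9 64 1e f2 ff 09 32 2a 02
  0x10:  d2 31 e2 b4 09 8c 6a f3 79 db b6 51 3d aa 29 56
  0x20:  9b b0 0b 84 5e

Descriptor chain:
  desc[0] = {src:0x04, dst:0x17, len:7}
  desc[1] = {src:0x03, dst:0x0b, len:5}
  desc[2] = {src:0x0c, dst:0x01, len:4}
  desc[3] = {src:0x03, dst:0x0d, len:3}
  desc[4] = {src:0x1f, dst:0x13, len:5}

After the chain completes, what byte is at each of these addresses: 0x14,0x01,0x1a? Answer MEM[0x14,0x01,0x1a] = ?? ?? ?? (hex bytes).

  after D0: wrote 7B at 0x17 = 2255ceb9641ef2
  after D1: wrote 5B at 0x0b = da2255ceb9
  after D2: wrote 4B at 0x01 = 2255ceb9
  after D3: wrote 3B at 0x0d = ceb955
  after D4: wrote 5B at 0x13 = 569bb00b84
query mem[0x14]=0x9b, mem[0x01]=0x22, mem[0x1a]=0xb9

MEM[0x14,0x01,0x1a] = 9b 22 b9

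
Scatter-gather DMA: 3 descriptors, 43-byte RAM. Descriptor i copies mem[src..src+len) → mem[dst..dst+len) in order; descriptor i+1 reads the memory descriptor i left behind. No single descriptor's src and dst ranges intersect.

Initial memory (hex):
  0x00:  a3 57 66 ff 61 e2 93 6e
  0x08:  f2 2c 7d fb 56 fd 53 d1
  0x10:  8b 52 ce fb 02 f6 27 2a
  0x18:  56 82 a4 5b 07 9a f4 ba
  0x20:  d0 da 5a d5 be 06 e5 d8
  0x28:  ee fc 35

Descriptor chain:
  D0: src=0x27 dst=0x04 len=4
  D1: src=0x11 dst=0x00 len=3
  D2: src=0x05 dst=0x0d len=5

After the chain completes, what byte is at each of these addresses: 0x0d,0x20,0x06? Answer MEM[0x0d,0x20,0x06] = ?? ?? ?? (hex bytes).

[0] 0x27->0x04 len=4 : d8 ee fc 35
[1] 0x11->0x00 len=3 : 52 ce fb
[2] 0x05->0x0d len=5 : ee fc 35 f2 2c
query mem[0x0d]=0xee, mem[0x20]=0xd0, mem[0x06]=0xfc

MEM[0x0d,0x20,0x06] = ee d0 fc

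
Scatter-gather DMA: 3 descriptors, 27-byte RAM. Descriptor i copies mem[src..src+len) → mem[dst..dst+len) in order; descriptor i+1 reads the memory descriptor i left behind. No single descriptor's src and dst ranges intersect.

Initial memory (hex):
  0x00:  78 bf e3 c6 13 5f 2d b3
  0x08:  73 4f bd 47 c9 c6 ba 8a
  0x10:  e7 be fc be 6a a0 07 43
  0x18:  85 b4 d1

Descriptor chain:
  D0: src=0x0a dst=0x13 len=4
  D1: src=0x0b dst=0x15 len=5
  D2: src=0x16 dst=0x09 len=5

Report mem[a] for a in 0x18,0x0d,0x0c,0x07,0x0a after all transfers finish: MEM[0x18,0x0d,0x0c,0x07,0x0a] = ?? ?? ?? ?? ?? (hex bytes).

  after D0: wrote 4B at 0x13 = bd47c9c6
  after D1: wrote 5B at 0x15 = 47c9c6ba8a
  after D2: wrote 5B at 0x09 = c9c6ba8ad1
query mem[0x18]=0xba, mem[0x0d]=0xd1, mem[0x0c]=0x8a, mem[0x07]=0xb3, mem[0x0a]=0xc6

MEM[0x18,0x0d,0x0c,0x07,0x0a] = ba d1 8a b3 c6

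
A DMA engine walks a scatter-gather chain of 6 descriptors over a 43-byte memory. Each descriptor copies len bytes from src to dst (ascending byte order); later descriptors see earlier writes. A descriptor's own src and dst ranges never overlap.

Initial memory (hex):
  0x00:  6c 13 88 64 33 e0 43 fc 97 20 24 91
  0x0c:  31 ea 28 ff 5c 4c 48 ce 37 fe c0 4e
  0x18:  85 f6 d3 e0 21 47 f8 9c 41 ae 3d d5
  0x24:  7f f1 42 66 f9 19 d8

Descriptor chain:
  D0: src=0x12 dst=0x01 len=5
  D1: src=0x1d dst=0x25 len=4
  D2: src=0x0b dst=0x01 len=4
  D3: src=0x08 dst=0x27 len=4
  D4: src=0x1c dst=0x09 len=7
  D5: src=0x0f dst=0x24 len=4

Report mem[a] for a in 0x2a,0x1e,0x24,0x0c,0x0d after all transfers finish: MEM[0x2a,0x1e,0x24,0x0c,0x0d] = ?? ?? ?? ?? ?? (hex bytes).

MEM[0x2a,0x1e,0x24,0x0c,0x0d] = 91 f8 3d 9c 41

#0 dst[0x01+5] := {0x48,0xce,0x37,0xfe,0xc0}
#1 dst[0x25+4] := {0x47,0xf8,0x9c,0x41}
#2 dst[0x01+4] := {0x91,0x31,0xea,0x28}
#3 dst[0x27+4] := {0x97,0x20,0x24,0x91}
#4 dst[0x09+7] := {0x21,0x47,0xf8,0x9c,0x41,0xae,0x3d}
#5 dst[0x24+4] := {0x3d,0x5c,0x4c,0x48}
query mem[0x2a]=0x91, mem[0x1e]=0xf8, mem[0x24]=0x3d, mem[0x0c]=0x9c, mem[0x0d]=0x41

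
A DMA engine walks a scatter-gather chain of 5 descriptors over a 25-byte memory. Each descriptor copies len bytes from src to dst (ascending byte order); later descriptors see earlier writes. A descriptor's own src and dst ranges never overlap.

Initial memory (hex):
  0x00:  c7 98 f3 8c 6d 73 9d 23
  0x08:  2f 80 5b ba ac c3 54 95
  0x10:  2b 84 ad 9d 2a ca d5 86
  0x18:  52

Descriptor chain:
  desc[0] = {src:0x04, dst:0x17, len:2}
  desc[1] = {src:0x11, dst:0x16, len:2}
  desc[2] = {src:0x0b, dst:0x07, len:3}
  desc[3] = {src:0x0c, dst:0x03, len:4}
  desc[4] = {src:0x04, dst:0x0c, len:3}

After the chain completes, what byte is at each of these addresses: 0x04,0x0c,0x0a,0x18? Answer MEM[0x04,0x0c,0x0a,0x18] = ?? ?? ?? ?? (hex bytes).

[0] 0x04->0x17 len=2 : 6d 73
[1] 0x11->0x16 len=2 : 84 ad
[2] 0x0b->0x07 len=3 : ba ac c3
[3] 0x0c->0x03 len=4 : ac c3 54 95
[4] 0x04->0x0c len=3 : c3 54 95
query mem[0x04]=0xc3, mem[0x0c]=0xc3, mem[0x0a]=0x5b, mem[0x18]=0x73

MEM[0x04,0x0c,0x0a,0x18] = c3 c3 5b 73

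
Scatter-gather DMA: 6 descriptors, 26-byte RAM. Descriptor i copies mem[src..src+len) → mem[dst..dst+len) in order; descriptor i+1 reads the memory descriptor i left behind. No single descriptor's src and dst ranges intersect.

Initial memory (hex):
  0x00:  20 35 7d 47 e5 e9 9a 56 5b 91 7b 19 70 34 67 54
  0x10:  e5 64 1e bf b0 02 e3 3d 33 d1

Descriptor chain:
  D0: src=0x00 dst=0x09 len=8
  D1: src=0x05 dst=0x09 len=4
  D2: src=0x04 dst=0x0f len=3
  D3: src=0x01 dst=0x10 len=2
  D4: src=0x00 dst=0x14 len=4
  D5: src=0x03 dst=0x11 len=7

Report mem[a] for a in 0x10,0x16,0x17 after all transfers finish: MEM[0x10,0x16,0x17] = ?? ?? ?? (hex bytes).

[0] 0x00->0x09 len=8 : 20 35 7d 47 e5 e9 9a 56
[1] 0x05->0x09 len=4 : e9 9a 56 5b
[2] 0x04->0x0f len=3 : e5 e9 9a
[3] 0x01->0x10 len=2 : 35 7d
[4] 0x00->0x14 len=4 : 20 35 7d 47
[5] 0x03->0x11 len=7 : 47 e5 e9 9a 56 5b e9
query mem[0x10]=0x35, mem[0x16]=0x5b, mem[0x17]=0xe9

MEM[0x10,0x16,0x17] = 35 5b e9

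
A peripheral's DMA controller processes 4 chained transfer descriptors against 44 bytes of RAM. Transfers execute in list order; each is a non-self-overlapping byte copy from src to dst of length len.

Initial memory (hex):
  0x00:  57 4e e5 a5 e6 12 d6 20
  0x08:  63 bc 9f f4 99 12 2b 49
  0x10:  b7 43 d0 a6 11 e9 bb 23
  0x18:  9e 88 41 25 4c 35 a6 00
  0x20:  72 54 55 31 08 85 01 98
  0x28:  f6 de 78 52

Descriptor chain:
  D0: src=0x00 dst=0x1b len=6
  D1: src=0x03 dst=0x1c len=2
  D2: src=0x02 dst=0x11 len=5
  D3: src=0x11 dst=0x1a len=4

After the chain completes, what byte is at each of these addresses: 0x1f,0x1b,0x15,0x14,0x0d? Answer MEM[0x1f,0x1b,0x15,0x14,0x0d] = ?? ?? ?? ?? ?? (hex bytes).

MEM[0x1f,0x1b,0x15,0x14,0x0d] = e6 a5 d6 12 12

  after D0: wrote 6B at 0x1b = 574ee5a5e612
  after D1: wrote 2B at 0x1c = a5e6
  after D2: wrote 5B at 0x11 = e5a5e612d6
  after D3: wrote 4B at 0x1a = e5a5e612
query mem[0x1f]=0xe6, mem[0x1b]=0xa5, mem[0x15]=0xd6, mem[0x14]=0x12, mem[0x0d]=0x12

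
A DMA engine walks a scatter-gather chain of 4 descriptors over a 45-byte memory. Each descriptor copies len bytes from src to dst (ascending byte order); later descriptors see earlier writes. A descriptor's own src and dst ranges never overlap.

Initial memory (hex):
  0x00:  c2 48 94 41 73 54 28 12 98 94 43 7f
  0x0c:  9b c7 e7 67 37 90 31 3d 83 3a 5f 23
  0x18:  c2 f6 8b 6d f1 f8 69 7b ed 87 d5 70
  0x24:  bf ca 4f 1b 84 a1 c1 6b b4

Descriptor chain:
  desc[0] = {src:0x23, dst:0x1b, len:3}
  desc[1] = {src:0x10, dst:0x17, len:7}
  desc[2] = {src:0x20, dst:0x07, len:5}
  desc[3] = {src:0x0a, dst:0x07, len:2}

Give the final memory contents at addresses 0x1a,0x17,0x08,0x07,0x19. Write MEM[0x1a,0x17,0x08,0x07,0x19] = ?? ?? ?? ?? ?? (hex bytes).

MEM[0x1a,0x17,0x08,0x07,0x19] = 3d 37 bf 70 31

[0] 0x23->0x1b len=3 : 70 bf ca
[1] 0x10->0x17 len=7 : 37 90 31 3d 83 3a 5f
[2] 0x20->0x07 len=5 : ed 87 d5 70 bf
[3] 0x0a->0x07 len=2 : 70 bf
query mem[0x1a]=0x3d, mem[0x17]=0x37, mem[0x08]=0xbf, mem[0x07]=0x70, mem[0x19]=0x31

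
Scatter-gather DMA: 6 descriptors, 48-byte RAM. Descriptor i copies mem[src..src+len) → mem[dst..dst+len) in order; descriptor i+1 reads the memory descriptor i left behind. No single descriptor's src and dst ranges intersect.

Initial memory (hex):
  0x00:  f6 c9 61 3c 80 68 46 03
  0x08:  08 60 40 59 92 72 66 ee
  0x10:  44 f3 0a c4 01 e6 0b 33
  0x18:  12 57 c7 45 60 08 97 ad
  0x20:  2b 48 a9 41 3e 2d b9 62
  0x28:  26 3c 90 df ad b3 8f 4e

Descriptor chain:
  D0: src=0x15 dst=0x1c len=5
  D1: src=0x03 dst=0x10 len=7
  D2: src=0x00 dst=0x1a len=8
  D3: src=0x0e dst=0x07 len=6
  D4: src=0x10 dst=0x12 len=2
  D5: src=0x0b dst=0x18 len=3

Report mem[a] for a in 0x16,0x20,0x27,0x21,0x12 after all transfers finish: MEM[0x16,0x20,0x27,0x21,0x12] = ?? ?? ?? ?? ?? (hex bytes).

[0] 0x15->0x1c len=5 : e6 0b 33 12 57
[1] 0x03->0x10 len=7 : 3c 80 68 46 03 08 60
[2] 0x00->0x1a len=8 : f6 c9 61 3c 80 68 46 03
[3] 0x0e->0x07 len=6 : 66 ee 3c 80 68 46
[4] 0x10->0x12 len=2 : 3c 80
[5] 0x0b->0x18 len=3 : 68 46 72
query mem[0x16]=0x60, mem[0x20]=0x46, mem[0x27]=0x62, mem[0x21]=0x03, mem[0x12]=0x3c

MEM[0x16,0x20,0x27,0x21,0x12] = 60 46 62 03 3c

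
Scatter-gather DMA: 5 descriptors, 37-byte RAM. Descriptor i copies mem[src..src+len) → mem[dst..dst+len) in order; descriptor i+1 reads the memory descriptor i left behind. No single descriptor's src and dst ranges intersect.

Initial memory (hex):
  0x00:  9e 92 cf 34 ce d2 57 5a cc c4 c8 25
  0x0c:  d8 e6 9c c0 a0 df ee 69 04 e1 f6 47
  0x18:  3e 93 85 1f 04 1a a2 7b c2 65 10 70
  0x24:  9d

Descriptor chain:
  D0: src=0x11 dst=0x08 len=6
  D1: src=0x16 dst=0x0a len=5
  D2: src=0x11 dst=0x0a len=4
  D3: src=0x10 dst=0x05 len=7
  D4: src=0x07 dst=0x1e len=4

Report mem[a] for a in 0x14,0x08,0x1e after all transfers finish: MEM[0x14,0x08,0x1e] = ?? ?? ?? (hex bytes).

#0 dst[0x08+6] := {0xdf,0xee,0x69,0x04,0xe1,0xf6}
#1 dst[0x0a+5] := {0xf6,0x47,0x3e,0x93,0x85}
#2 dst[0x0a+4] := {0xdf,0xee,0x69,0x04}
#3 dst[0x05+7] := {0xa0,0xdf,0xee,0x69,0x04,0xe1,0xf6}
#4 dst[0x1e+4] := {0xee,0x69,0x04,0xe1}
query mem[0x14]=0x04, mem[0x08]=0x69, mem[0x1e]=0xee

MEM[0x14,0x08,0x1e] = 04 69 ee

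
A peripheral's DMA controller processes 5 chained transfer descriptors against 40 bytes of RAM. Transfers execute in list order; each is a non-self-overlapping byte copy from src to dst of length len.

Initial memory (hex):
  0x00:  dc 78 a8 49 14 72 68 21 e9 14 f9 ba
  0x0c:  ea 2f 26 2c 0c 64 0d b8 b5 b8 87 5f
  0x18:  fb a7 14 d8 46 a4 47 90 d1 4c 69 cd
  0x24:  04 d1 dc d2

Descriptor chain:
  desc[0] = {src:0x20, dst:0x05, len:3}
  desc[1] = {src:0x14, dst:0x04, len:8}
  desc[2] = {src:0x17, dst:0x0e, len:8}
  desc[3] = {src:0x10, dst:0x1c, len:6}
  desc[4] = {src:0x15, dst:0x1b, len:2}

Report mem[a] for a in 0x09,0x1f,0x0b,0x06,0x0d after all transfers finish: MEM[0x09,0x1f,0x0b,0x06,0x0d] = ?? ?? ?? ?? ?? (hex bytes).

#0 dst[0x05+3] := {0xd1,0x4c,0x69}
#1 dst[0x04+8] := {0xb5,0xb8,0x87,0x5f,0xfb,0xa7,0x14,0xd8}
#2 dst[0x0e+8] := {0x5f,0xfb,0xa7,0x14,0xd8,0x46,0xa4,0x47}
#3 dst[0x1c+6] := {0xa7,0x14,0xd8,0x46,0xa4,0x47}
#4 dst[0x1b+2] := {0x47,0x87}
query mem[0x09]=0xa7, mem[0x1f]=0x46, mem[0x0b]=0xd8, mem[0x06]=0x87, mem[0x0d]=0x2f

MEM[0x09,0x1f,0x0b,0x06,0x0d] = a7 46 d8 87 2f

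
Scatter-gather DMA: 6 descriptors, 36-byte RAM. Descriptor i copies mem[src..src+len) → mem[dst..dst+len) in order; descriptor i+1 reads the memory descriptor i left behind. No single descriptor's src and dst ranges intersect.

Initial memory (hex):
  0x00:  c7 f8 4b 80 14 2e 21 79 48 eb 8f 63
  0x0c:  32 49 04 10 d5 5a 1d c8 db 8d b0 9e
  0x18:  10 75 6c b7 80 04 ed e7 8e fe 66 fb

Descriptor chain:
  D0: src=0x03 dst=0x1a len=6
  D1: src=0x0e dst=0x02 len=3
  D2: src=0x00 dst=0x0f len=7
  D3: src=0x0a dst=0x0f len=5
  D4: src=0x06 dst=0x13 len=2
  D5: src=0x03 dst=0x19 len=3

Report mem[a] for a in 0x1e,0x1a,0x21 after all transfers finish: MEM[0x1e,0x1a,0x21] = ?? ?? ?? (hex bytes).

D0: mem[0x1a..0x1f] <- [80 14 2e 21 79 48]
D1: mem[0x02..0x04] <- [04 10 d5]
D2: mem[0x0f..0x15] <- [c7 f8 04 10 d5 2e 21]
D3: mem[0x0f..0x13] <- [8f 63 32 49 04]
D4: mem[0x13..0x14] <- [21 79]
D5: mem[0x19..0x1b] <- [10 d5 2e]
query mem[0x1e]=0x79, mem[0x1a]=0xd5, mem[0x21]=0xfe

MEM[0x1e,0x1a,0x21] = 79 d5 fe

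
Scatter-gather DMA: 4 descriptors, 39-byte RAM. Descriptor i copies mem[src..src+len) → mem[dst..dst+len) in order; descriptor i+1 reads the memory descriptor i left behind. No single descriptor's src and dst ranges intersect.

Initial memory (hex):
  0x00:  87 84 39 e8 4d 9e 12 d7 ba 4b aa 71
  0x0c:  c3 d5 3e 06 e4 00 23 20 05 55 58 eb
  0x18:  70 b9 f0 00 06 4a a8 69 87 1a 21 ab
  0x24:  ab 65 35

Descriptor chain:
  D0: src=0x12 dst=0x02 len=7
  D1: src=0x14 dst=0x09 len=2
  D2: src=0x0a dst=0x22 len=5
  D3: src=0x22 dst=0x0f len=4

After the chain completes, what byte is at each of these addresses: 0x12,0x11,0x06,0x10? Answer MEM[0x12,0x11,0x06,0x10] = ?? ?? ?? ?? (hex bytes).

MEM[0x12,0x11,0x06,0x10] = d5 c3 58 71

#0 dst[0x02+7] := {0x23,0x20,0x05,0x55,0x58,0xeb,0x70}
#1 dst[0x09+2] := {0x05,0x55}
#2 dst[0x22+5] := {0x55,0x71,0xc3,0xd5,0x3e}
#3 dst[0x0f+4] := {0x55,0x71,0xc3,0xd5}
query mem[0x12]=0xd5, mem[0x11]=0xc3, mem[0x06]=0x58, mem[0x10]=0x71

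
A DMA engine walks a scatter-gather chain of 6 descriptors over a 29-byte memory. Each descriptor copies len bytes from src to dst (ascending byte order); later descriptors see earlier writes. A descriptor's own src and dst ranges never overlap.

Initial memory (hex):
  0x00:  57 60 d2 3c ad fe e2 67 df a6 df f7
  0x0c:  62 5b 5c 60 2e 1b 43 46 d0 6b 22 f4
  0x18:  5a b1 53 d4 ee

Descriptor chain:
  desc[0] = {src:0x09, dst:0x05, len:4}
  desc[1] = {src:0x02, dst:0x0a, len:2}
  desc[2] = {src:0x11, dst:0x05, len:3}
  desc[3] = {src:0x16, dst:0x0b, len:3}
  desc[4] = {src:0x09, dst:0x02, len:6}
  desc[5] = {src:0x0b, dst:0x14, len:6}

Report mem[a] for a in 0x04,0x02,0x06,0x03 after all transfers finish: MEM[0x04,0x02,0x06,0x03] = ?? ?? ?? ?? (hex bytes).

#0 dst[0x05+4] := {0xa6,0xdf,0xf7,0x62}
#1 dst[0x0a+2] := {0xd2,0x3c}
#2 dst[0x05+3] := {0x1b,0x43,0x46}
#3 dst[0x0b+3] := {0x22,0xf4,0x5a}
#4 dst[0x02+6] := {0xa6,0xd2,0x22,0xf4,0x5a,0x5c}
#5 dst[0x14+6] := {0x22,0xf4,0x5a,0x5c,0x60,0x2e}
query mem[0x04]=0x22, mem[0x02]=0xa6, mem[0x06]=0x5a, mem[0x03]=0xd2

MEM[0x04,0x02,0x06,0x03] = 22 a6 5a d2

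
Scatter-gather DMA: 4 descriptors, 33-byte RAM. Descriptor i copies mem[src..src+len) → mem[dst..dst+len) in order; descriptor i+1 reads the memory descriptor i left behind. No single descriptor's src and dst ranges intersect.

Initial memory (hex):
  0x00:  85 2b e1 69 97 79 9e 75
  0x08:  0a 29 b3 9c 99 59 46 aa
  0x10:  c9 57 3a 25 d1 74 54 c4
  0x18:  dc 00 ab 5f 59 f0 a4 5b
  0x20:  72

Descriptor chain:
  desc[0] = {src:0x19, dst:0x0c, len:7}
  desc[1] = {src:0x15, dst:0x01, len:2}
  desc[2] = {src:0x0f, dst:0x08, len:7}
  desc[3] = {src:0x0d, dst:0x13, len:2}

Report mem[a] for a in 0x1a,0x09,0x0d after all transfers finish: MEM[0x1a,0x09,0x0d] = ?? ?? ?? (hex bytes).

MEM[0x1a,0x09,0x0d] = ab f0 d1

#0 dst[0x0c+7] := {0x00,0xab,0x5f,0x59,0xf0,0xa4,0x5b}
#1 dst[0x01+2] := {0x74,0x54}
#2 dst[0x08+7] := {0x59,0xf0,0xa4,0x5b,0x25,0xd1,0x74}
#3 dst[0x13+2] := {0xd1,0x74}
query mem[0x1a]=0xab, mem[0x09]=0xf0, mem[0x0d]=0xd1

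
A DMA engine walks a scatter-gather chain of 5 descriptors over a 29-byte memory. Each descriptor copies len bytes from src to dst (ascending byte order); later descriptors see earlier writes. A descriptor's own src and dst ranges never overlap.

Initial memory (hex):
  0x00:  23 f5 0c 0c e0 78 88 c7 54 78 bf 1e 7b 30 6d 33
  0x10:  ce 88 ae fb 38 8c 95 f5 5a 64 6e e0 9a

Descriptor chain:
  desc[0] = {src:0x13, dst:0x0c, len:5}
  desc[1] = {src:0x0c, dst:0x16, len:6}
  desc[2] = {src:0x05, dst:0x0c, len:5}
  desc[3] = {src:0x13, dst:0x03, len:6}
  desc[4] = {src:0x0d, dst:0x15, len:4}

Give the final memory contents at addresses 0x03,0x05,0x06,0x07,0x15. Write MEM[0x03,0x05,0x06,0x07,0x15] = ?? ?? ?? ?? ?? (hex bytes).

MEM[0x03,0x05,0x06,0x07,0x15] = fb 8c fb 38 88

[0] 0x13->0x0c len=5 : fb 38 8c 95 f5
[1] 0x0c->0x16 len=6 : fb 38 8c 95 f5 88
[2] 0x05->0x0c len=5 : 78 88 c7 54 78
[3] 0x13->0x03 len=6 : fb 38 8c fb 38 8c
[4] 0x0d->0x15 len=4 : 88 c7 54 78
query mem[0x03]=0xfb, mem[0x05]=0x8c, mem[0x06]=0xfb, mem[0x07]=0x38, mem[0x15]=0x88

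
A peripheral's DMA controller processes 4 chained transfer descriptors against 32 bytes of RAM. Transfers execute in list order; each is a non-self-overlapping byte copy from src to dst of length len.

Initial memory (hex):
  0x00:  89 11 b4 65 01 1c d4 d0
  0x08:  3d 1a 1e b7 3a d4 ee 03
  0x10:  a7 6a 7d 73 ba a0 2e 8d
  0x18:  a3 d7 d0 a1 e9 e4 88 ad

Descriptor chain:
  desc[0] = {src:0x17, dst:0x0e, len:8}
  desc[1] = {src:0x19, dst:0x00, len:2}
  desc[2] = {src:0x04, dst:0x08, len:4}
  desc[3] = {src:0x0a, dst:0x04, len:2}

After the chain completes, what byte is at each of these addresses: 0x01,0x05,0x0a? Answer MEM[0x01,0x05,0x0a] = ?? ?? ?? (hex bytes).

D0: mem[0x0e..0x15] <- [8d a3 d7 d0 a1 e9 e4 88]
D1: mem[0x00..0x01] <- [d7 d0]
D2: mem[0x08..0x0b] <- [01 1c d4 d0]
D3: mem[0x04..0x05] <- [d4 d0]
query mem[0x01]=0xd0, mem[0x05]=0xd0, mem[0x0a]=0xd4

MEM[0x01,0x05,0x0a] = d0 d0 d4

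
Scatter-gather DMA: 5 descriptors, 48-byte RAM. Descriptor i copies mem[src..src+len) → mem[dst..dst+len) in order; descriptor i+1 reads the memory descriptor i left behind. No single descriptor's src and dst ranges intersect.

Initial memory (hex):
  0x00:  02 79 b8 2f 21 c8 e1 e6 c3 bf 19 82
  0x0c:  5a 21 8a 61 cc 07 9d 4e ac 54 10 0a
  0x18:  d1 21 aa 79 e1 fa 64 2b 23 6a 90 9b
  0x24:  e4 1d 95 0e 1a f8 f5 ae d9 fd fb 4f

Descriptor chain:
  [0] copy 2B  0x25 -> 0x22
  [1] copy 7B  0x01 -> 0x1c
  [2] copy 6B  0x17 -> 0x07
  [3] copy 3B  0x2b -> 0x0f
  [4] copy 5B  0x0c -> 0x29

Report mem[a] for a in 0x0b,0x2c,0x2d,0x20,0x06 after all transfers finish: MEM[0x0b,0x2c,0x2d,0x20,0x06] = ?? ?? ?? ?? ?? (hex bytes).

MEM[0x0b,0x2c,0x2d,0x20,0x06] = 79 ae d9 c8 e1

D0: mem[0x22..0x23] <- [1d 95]
D1: mem[0x1c..0x22] <- [79 b8 2f 21 c8 e1 e6]
D2: mem[0x07..0x0c] <- [0a d1 21 aa 79 79]
D3: mem[0x0f..0x11] <- [ae d9 fd]
D4: mem[0x29..0x2d] <- [79 21 8a ae d9]
query mem[0x0b]=0x79, mem[0x2c]=0xae, mem[0x2d]=0xd9, mem[0x20]=0xc8, mem[0x06]=0xe1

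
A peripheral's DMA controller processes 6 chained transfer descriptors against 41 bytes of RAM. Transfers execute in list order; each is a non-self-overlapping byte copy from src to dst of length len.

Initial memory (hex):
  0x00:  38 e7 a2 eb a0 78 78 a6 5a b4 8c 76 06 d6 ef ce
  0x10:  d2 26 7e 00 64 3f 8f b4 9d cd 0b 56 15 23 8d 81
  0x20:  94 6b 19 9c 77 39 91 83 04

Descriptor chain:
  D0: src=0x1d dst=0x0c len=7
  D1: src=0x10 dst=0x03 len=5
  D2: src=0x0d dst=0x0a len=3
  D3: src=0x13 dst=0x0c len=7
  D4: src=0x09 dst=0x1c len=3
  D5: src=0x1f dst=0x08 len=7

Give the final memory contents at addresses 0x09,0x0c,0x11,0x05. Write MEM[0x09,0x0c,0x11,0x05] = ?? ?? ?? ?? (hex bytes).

MEM[0x09,0x0c,0x11,0x05] = 94 9c 9d 9c

D0: mem[0x0c..0x12] <- [23 8d 81 94 6b 19 9c]
D1: mem[0x03..0x07] <- [6b 19 9c 00 64]
D2: mem[0x0a..0x0c] <- [8d 81 94]
D3: mem[0x0c..0x12] <- [00 64 3f 8f b4 9d cd]
D4: mem[0x1c..0x1e] <- [b4 8d 81]
D5: mem[0x08..0x0e] <- [81 94 6b 19 9c 77 39]
query mem[0x09]=0x94, mem[0x0c]=0x9c, mem[0x11]=0x9d, mem[0x05]=0x9c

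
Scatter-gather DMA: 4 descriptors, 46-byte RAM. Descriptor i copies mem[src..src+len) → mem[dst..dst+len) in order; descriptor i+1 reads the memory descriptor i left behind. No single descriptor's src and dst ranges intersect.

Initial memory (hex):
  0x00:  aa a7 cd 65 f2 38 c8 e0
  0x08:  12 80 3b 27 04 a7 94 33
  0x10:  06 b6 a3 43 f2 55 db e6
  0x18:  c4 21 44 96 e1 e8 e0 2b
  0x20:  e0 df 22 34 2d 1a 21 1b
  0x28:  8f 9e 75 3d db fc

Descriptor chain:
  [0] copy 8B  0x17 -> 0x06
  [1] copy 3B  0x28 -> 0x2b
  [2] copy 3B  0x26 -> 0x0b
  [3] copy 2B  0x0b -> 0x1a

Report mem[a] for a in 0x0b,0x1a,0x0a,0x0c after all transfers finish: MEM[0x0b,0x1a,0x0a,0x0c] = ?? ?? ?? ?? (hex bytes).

MEM[0x0b,0x1a,0x0a,0x0c] = 21 21 96 1b

D0: mem[0x06..0x0d] <- [e6 c4 21 44 96 e1 e8 e0]
D1: mem[0x2b..0x2d] <- [8f 9e 75]
D2: mem[0x0b..0x0d] <- [21 1b 8f]
D3: mem[0x1a..0x1b] <- [21 1b]
query mem[0x0b]=0x21, mem[0x1a]=0x21, mem[0x0a]=0x96, mem[0x0c]=0x1b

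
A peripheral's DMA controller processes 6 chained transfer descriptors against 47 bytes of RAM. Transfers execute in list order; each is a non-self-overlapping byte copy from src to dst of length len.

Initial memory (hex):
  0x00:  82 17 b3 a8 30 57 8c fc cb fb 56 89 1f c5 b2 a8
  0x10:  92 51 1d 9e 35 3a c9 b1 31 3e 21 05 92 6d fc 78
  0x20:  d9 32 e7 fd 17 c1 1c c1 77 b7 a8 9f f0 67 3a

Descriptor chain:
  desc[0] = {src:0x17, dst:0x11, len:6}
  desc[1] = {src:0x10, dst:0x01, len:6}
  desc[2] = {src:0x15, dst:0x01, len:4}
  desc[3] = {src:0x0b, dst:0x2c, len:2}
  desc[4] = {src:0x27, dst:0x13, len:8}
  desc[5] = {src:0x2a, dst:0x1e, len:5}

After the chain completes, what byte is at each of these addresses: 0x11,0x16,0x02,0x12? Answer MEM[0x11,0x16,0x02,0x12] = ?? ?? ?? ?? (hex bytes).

[0] 0x17->0x11 len=6 : b1 31 3e 21 05 92
[1] 0x10->0x01 len=6 : 92 b1 31 3e 21 05
[2] 0x15->0x01 len=4 : 05 92 b1 31
[3] 0x0b->0x2c len=2 : 89 1f
[4] 0x27->0x13 len=8 : c1 77 b7 a8 9f 89 1f 3a
[5] 0x2a->0x1e len=5 : a8 9f 89 1f 3a
query mem[0x11]=0xb1, mem[0x16]=0xa8, mem[0x02]=0x92, mem[0x12]=0x31

MEM[0x11,0x16,0x02,0x12] = b1 a8 92 31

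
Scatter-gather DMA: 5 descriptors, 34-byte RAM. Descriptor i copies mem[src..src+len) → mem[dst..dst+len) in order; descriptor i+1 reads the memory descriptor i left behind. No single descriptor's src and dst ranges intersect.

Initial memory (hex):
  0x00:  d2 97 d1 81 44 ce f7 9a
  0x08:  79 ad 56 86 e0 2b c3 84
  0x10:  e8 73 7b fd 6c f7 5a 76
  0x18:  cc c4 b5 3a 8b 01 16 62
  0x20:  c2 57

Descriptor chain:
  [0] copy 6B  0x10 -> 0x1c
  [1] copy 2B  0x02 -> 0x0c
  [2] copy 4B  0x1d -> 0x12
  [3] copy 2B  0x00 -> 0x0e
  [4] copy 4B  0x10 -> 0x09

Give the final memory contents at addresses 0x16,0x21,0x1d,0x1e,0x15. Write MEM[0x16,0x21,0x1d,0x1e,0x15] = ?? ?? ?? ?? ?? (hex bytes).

MEM[0x16,0x21,0x1d,0x1e,0x15] = 5a f7 73 7b 6c

  after D0: wrote 6B at 0x1c = e8737bfd6cf7
  after D1: wrote 2B at 0x0c = d181
  after D2: wrote 4B at 0x12 = 737bfd6c
  after D3: wrote 2B at 0x0e = d297
  after D4: wrote 4B at 0x09 = e873737b
query mem[0x16]=0x5a, mem[0x21]=0xf7, mem[0x1d]=0x73, mem[0x1e]=0x7b, mem[0x15]=0x6c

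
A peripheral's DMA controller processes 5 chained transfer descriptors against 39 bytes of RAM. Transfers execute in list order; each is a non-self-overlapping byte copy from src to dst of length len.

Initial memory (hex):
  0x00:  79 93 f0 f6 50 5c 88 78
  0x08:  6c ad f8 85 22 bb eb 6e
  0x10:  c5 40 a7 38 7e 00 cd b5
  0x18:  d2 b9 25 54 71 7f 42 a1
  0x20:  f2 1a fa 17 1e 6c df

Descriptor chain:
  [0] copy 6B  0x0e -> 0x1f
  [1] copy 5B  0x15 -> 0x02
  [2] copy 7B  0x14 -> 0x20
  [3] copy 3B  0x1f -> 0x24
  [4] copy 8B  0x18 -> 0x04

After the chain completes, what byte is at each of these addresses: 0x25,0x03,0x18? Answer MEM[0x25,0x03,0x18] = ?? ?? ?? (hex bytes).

MEM[0x25,0x03,0x18] = 7e cd d2

  after D0: wrote 6B at 0x1f = eb6ec540a738
  after D1: wrote 5B at 0x02 = 00cdb5d2b9
  after D2: wrote 7B at 0x20 = 7e00cdb5d2b925
  after D3: wrote 3B at 0x24 = eb7e00
  after D4: wrote 8B at 0x04 = d2b92554717f42eb
query mem[0x25]=0x7e, mem[0x03]=0xcd, mem[0x18]=0xd2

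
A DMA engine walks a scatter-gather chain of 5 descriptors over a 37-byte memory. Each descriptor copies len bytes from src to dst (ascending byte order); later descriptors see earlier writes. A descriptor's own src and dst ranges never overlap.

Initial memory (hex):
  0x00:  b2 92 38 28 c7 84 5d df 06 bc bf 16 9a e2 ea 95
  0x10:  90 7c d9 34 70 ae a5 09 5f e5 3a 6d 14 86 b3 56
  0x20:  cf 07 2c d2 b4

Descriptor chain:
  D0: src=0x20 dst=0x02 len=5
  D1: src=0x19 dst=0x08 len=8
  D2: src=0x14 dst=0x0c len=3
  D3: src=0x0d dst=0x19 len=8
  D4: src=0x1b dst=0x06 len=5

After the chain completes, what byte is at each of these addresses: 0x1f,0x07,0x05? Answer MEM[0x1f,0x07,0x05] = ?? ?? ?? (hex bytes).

MEM[0x1f,0x07,0x05] = 34 90 d2

D0: mem[0x02..0x06] <- [cf 07 2c d2 b4]
D1: mem[0x08..0x0f] <- [e5 3a 6d 14 86 b3 56 cf]
D2: mem[0x0c..0x0e] <- [70 ae a5]
D3: mem[0x19..0x20] <- [ae a5 cf 90 7c d9 34 70]
D4: mem[0x06..0x0a] <- [cf 90 7c d9 34]
query mem[0x1f]=0x34, mem[0x07]=0x90, mem[0x05]=0xd2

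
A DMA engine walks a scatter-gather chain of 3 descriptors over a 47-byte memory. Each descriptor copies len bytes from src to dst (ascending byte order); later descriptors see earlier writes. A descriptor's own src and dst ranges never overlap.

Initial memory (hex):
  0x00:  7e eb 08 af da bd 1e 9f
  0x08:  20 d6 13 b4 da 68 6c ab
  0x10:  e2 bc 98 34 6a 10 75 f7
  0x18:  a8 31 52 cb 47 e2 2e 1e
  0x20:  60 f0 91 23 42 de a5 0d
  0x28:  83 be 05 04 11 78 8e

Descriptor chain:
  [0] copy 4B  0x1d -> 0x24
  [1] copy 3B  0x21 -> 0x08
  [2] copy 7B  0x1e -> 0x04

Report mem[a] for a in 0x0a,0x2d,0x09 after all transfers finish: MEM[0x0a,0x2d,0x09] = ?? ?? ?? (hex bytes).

#0 dst[0x24+4] := {0xe2,0x2e,0x1e,0x60}
#1 dst[0x08+3] := {0xf0,0x91,0x23}
#2 dst[0x04+7] := {0x2e,0x1e,0x60,0xf0,0x91,0x23,0xe2}
query mem[0x0a]=0xe2, mem[0x2d]=0x78, mem[0x09]=0x23

MEM[0x0a,0x2d,0x09] = e2 78 23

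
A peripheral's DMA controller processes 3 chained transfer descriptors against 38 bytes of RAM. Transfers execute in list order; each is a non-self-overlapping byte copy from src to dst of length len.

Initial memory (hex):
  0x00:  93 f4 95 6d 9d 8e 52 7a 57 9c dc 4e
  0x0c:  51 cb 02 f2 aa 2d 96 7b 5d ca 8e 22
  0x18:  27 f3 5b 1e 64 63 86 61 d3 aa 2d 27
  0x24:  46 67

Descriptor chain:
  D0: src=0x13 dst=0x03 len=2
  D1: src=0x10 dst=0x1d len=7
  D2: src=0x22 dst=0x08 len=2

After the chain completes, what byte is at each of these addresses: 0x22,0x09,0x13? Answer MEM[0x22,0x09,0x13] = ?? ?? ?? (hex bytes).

MEM[0x22,0x09,0x13] = ca 8e 7b

[0] 0x13->0x03 len=2 : 7b 5d
[1] 0x10->0x1d len=7 : aa 2d 96 7b 5d ca 8e
[2] 0x22->0x08 len=2 : ca 8e
query mem[0x22]=0xca, mem[0x09]=0x8e, mem[0x13]=0x7b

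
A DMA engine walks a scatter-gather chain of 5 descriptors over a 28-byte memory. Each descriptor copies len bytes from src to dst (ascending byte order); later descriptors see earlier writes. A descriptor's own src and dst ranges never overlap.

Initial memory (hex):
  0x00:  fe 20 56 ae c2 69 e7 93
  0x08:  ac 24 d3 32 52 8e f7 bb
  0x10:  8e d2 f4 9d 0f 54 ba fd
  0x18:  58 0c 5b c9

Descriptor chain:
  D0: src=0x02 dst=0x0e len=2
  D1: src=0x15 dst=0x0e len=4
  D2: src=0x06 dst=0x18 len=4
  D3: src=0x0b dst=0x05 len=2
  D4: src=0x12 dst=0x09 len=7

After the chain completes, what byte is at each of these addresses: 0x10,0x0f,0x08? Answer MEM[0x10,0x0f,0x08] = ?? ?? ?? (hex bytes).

#0 dst[0x0e+2] := {0x56,0xae}
#1 dst[0x0e+4] := {0x54,0xba,0xfd,0x58}
#2 dst[0x18+4] := {0xe7,0x93,0xac,0x24}
#3 dst[0x05+2] := {0x32,0x52}
#4 dst[0x09+7] := {0xf4,0x9d,0x0f,0x54,0xba,0xfd,0xe7}
query mem[0x10]=0xfd, mem[0x0f]=0xe7, mem[0x08]=0xac

MEM[0x10,0x0f,0x08] = fd e7 ac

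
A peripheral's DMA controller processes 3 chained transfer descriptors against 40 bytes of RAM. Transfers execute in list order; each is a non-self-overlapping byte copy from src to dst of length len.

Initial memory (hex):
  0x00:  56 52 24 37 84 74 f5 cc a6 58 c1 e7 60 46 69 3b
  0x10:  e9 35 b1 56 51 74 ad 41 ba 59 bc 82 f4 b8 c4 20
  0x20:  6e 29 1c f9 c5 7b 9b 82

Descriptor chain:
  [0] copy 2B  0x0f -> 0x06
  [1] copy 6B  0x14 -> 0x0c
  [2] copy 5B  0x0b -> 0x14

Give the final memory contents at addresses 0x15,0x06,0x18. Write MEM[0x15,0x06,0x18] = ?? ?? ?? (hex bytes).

[0] 0x0f->0x06 len=2 : 3b e9
[1] 0x14->0x0c len=6 : 51 74 ad 41 ba 59
[2] 0x0b->0x14 len=5 : e7 51 74 ad 41
query mem[0x15]=0x51, mem[0x06]=0x3b, mem[0x18]=0x41

MEM[0x15,0x06,0x18] = 51 3b 41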